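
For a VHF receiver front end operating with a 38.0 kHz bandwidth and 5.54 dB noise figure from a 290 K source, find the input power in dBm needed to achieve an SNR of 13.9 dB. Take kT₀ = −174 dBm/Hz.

Sensitivity = −174 + 10 log₁₀(B) + NF + SNR_min
= −174 + 45.8 + 5.54 + 13.9
= −108.76 dBm → −108.8 dBm

−108.8 dBm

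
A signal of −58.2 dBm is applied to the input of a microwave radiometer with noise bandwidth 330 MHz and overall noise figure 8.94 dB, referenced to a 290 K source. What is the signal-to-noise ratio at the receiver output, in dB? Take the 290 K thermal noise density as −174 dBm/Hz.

21.7 dB

Noise floor: N = −174 + 10 log₁₀(B) + NF
10 log₁₀(3.30×10⁸) = 85.19 dB
N = −174 + 85.19 + 8.94 = −79.87 dBm
SNR = P_sig − N = −58.2 − (−79.87) = 21.67 dB → 21.7 dB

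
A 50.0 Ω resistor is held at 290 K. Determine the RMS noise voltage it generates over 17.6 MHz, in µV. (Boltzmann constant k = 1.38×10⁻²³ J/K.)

3.75 µV

V_n = √(4kTRB)
4kTRB = 4 × 1.38×10⁻²³ × 290 × 5.00×10¹ × 1.76×10⁷ = 1.41×10⁻¹¹ V²
V_n = √(1.41×10⁻¹¹) = 3.75×10⁻⁶ V = 3.75 µV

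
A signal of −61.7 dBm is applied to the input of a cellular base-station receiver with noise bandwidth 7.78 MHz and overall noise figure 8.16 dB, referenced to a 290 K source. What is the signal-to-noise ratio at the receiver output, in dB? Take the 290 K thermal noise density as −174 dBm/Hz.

35.2 dB

Noise floor: N = −174 + 10 log₁₀(B) + NF
10 log₁₀(7.78×10⁶) = 68.91 dB
N = −174 + 68.91 + 8.16 = −96.93 dBm
SNR = P_sig − N = −61.7 − (−96.93) = 35.23 dB → 35.2 dB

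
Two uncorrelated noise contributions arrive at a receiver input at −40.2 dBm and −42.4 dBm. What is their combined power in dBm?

Convert to linear, add, convert back:
P₁ = 9.55×10⁻⁸ W, P₂ = 5.75×10⁻⁸ W
P_tot = 1.53×10⁻⁷ W → 10 log₁₀(P_tot / 10⁻³) = −38.2 dBm

−38.2 dBm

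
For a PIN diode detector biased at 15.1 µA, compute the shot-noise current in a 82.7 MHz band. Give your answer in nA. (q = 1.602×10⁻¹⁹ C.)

I_n = √(2qI·B)
2qI·B = 2 × 1.602×10⁻¹⁹ × 1.51×10⁻⁵ × 8.27×10⁷ = 4.00×10⁻¹⁶ A²
I_n = √(4.00×10⁻¹⁶) = 2.00×10⁻⁸ A = 20.0 nA

20.0 nA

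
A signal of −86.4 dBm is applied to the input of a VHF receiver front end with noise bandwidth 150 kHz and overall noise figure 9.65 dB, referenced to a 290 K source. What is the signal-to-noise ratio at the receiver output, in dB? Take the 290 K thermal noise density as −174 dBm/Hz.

Noise floor: N = −174 + 10 log₁₀(B) + NF
10 log₁₀(1.50×10⁵) = 51.76 dB
N = −174 + 51.76 + 9.65 = −112.59 dBm
SNR = P_sig − N = −86.4 − (−112.59) = 26.19 dB → 26.2 dB

26.2 dB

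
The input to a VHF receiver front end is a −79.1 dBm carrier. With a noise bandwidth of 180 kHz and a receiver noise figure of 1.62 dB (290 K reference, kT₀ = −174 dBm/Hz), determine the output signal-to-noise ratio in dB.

40.7 dB

Noise floor: N = −174 + 10 log₁₀(B) + NF
10 log₁₀(1.80×10⁵) = 52.55 dB
N = −174 + 52.55 + 1.62 = −119.83 dBm
SNR = P_sig − N = −79.1 − (−119.83) = 40.73 dB → 40.7 dB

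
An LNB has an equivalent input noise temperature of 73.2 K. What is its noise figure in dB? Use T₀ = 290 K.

0.977 dB

F = 1 + T_e/T₀ = 1 + 73.2/290 = 1.25241
NF = 10 log₁₀(1.25241) = 0.977 dB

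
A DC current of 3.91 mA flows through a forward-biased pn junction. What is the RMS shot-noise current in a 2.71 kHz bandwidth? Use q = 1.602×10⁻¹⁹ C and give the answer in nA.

I_n = √(2qI·B)
2qI·B = 2 × 1.602×10⁻¹⁹ × 3.91×10⁻³ × 2.71×10³ = 3.39×10⁻¹⁸ A²
I_n = √(3.39×10⁻¹⁸) = 1.84×10⁻⁹ A = 1.84 nA

1.84 nA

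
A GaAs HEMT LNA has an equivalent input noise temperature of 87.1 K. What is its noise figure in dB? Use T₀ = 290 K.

F = 1 + T_e/T₀ = 1 + 87.1/290 = 1.30034
NF = 10 log₁₀(1.30034) = 1.14 dB

1.14 dB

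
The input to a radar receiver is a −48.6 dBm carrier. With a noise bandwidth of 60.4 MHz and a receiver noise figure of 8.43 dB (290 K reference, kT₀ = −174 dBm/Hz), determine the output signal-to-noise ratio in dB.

39.2 dB

Noise floor: N = −174 + 10 log₁₀(B) + NF
10 log₁₀(6.04×10⁷) = 77.81 dB
N = −174 + 77.81 + 8.43 = −87.76 dBm
SNR = P_sig − N = −48.6 − (−87.76) = 39.16 dB → 39.2 dB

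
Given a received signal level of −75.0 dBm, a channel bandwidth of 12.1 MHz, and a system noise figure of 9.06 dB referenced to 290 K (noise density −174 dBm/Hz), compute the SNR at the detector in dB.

19.1 dB

Noise floor: N = −174 + 10 log₁₀(B) + NF
10 log₁₀(1.21×10⁷) = 70.83 dB
N = −174 + 70.83 + 9.06 = −94.11 dBm
SNR = P_sig − N = −75.0 − (−94.11) = 19.11 dB → 19.1 dB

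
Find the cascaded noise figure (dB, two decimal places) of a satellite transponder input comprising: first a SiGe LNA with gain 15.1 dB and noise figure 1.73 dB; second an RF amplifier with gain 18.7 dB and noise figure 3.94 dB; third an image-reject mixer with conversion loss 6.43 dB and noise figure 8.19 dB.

1.87 dB

Convert to linear (a loss of L dB is a gain of −L dB): F_i = 10^(NF_i/10), G_i = 10^(G_i,dB/10)
  Stage 1: F_1 = 10^(1.73/10) = 1.489, G_1 = 10^(15.1/10) = 32.36
  Stage 2: F_2 = 10^(3.94/10) = 2.477, G_2 = 10^(18.7/10) = 74.13
  Stage 3: F_3 = 10^(8.19/10) = 6.592, G_3 = 10^(−6.43/10) = 0.2275
Friis cascade:
  F = 1.489 + (2.477 − 1)/32.36 + (6.592 − 1)/2399 = 1.537
NF = 10 log₁₀(1.537) = 1.87 dB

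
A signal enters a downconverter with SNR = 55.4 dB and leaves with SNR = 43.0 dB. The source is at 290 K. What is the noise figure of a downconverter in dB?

NF (dB) = SNR_in(dB) − SNR_out(dB) when the source is at T₀
NF = 55.4 − 43.0 = 12.4 dB

12.4 dB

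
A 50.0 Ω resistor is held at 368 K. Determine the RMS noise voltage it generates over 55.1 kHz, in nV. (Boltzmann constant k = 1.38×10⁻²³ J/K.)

237 nV

V_n = √(4kTRB)
4kTRB = 4 × 1.38×10⁻²³ × 368 × 5.00×10¹ × 5.51×10⁴ = 5.60×10⁻¹⁴ V²
V_n = √(5.60×10⁻¹⁴) = 2.37×10⁻⁷ V = 237 nV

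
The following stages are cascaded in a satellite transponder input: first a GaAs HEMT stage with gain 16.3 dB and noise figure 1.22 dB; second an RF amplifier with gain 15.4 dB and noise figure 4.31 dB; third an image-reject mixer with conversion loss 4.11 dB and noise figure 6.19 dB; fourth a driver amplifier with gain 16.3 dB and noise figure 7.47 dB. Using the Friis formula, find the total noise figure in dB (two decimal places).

Convert to linear (a loss of L dB is a gain of −L dB): F_i = 10^(NF_i/10), G_i = 10^(G_i,dB/10)
  Stage 1: F_1 = 10^(1.22/10) = 1.324, G_1 = 10^(16.3/10) = 42.66
  Stage 2: F_2 = 10^(4.31/10) = 2.698, G_2 = 10^(15.4/10) = 34.67
  Stage 3: F_3 = 10^(6.19/10) = 4.159, G_3 = 10^(−4.11/10) = 0.3882
  Stage 4: F_4 = 10^(7.47/10) = 5.585, G_4 = 10^(16.3/10) = 42.66
Friis cascade:
  F = 1.324 + (2.698 − 1)/42.66 + (4.159 − 1)/1479 + (5.585 − 1)/574.1 = 1.374
NF = 10 log₁₀(1.374) = 1.38 dB

1.38 dB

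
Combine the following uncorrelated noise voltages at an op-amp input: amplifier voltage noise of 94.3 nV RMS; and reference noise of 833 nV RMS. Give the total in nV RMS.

Uncorrelated sources add in power (mean-square): V_tot = √(ΣV_i²)
V_tot = √[(9.43×10⁻⁸)² + (8.33×10⁻⁷)²] = 8.38×10⁻⁷ V = 838 nV

838 nV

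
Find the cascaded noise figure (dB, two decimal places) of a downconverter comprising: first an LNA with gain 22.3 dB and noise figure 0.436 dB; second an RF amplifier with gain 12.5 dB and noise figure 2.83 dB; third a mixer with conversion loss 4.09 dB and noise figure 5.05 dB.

Convert to linear (a loss of L dB is a gain of −L dB): F_i = 10^(NF_i/10), G_i = 10^(G_i,dB/10)
  Stage 1: F_1 = 10^(0.436/10) = 1.106, G_1 = 10^(22.3/10) = 169.8
  Stage 2: F_2 = 10^(2.83/10) = 1.919, G_2 = 10^(12.5/10) = 17.78
  Stage 3: F_3 = 10^(5.05/10) = 3.199, G_3 = 10^(−4.09/10) = 0.3899
Friis cascade:
  F = 1.106 + (1.919 − 1)/169.8 + (3.199 − 1)/3020 = 1.112
NF = 10 log₁₀(1.112) = 0.46 dB

0.46 dB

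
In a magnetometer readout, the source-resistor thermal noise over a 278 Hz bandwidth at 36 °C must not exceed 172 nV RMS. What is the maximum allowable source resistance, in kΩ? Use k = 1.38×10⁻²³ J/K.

T = 36 °C + 273.15 = 309.15 K
Johnson–Nyquist: V_n = √(4kTRB) ⇒ R = V_n² / (4kTB)
4kTB = 4 × 1.38×10⁻²³ × 309.15 × 2.78×10² = 4.74×10⁻¹⁸
R = (1.72×10⁻⁷)² / 4.74×10⁻¹⁸ = 6.24×10³ Ω = 6.24 kΩ

6.24 kΩ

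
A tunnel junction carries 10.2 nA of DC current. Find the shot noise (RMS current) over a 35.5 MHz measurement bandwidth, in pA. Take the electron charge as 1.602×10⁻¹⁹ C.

341 pA

I_n = √(2qI·B)
2qI·B = 2 × 1.602×10⁻¹⁹ × 1.02×10⁻⁸ × 3.55×10⁷ = 1.16×10⁻¹⁹ A²
I_n = √(1.16×10⁻¹⁹) = 3.41×10⁻¹⁰ A = 341 pA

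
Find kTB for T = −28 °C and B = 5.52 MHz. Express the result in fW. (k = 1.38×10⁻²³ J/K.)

T = −28 °C + 273.15 = 245.15 K
P_n = kTB = 1.38×10⁻²³ × 245.15 × 5.52×10⁶ = 1.87×10⁻¹⁴ W = 18.7 fW

18.7 fW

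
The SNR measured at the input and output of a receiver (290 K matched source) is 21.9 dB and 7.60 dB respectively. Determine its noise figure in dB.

NF (dB) = SNR_in(dB) − SNR_out(dB) when the source is at T₀
NF = 21.9 − 7.60 = 14.30 dB

14.30 dB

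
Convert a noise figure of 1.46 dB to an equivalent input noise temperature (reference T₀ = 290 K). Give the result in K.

F = 10^(1.46/10) = 1.39959
T_e = (F − 1)·T₀ = (1.39959 − 1) × 290 = 116 K

116 K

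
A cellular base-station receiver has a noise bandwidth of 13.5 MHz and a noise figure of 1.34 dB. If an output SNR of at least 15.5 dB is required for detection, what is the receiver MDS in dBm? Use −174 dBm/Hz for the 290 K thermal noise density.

−85.9 dBm

Sensitivity = −174 + 10 log₁₀(B) + NF + SNR_min
= −174 + 71.3 + 1.34 + 15.5
= −85.86 dBm → −85.9 dBm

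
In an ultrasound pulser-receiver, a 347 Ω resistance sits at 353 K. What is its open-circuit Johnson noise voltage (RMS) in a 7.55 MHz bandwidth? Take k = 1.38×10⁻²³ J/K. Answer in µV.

V_n = √(4kTRB)
4kTRB = 4 × 1.38×10⁻²³ × 353 × 3.47×10² × 7.55×10⁶ = 5.10×10⁻¹¹ V²
V_n = √(5.10×10⁻¹¹) = 7.14×10⁻⁶ V = 7.14 µV

7.14 µV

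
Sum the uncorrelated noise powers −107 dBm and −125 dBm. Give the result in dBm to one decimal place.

−106.9 dBm

Convert to linear, add, convert back:
P₁ = 2.00×10⁻¹⁴ W, P₂ = 3.16×10⁻¹⁶ W
P_tot = 2.03×10⁻¹⁴ W → 10 log₁₀(P_tot / 10⁻³) = −106.9 dBm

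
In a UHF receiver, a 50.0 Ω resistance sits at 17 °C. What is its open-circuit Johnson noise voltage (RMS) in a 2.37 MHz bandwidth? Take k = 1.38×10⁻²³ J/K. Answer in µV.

T = 17 °C + 273.15 = 290.15 K
V_n = √(4kTRB)
4kTRB = 4 × 1.38×10⁻²³ × 290.15 × 5.00×10¹ × 2.37×10⁶ = 1.90×10⁻¹² V²
V_n = √(1.90×10⁻¹²) = 1.38×10⁻⁶ V = 1.38 µV

1.38 µV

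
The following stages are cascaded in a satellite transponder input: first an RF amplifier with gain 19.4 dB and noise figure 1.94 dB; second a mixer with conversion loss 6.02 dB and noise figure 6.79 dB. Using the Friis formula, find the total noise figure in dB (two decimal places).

Convert to linear (a loss of L dB is a gain of −L dB): F_i = 10^(NF_i/10), G_i = 10^(G_i,dB/10)
  Stage 1: F_1 = 10^(1.94/10) = 1.563, G_1 = 10^(19.4/10) = 87.10
  Stage 2: F_2 = 10^(6.79/10) = 4.775, G_2 = 10^(−6.02/10) = 0.2500
Friis cascade:
  F = 1.563 + (4.775 − 1)/87.10 = 1.606
NF = 10 log₁₀(1.606) = 2.06 dB

2.06 dB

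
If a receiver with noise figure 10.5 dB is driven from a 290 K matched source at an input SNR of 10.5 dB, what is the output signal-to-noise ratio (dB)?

0.0 dB

By definition F = SNR_in/SNR_out, so in dB: SNR_out = SNR_in − NF
SNR_out = 10.5 − 10.5 = 0.0 dB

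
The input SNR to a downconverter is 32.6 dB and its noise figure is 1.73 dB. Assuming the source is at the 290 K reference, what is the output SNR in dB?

30.87 dB

By definition F = SNR_in/SNR_out, so in dB: SNR_out = SNR_in − NF
SNR_out = 32.6 − 1.73 = 30.87 dB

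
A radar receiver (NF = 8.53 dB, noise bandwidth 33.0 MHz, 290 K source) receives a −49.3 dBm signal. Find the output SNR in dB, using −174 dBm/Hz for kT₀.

41.0 dB

Noise floor: N = −174 + 10 log₁₀(B) + NF
10 log₁₀(3.30×10⁷) = 75.19 dB
N = −174 + 75.19 + 8.53 = −90.28 dBm
SNR = P_sig − N = −49.3 − (−90.28) = 40.98 dB → 41.0 dB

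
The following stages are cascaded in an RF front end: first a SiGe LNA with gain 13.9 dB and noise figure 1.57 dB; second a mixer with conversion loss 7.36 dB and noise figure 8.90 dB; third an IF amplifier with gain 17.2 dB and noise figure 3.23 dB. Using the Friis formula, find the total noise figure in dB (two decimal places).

Convert to linear (a loss of L dB is a gain of −L dB): F_i = 10^(NF_i/10), G_i = 10^(G_i,dB/10)
  Stage 1: F_1 = 10^(1.57/10) = 1.435, G_1 = 10^(13.9/10) = 24.55
  Stage 2: F_2 = 10^(8.90/10) = 7.762, G_2 = 10^(−7.36/10) = 0.1837
  Stage 3: F_3 = 10^(3.23/10) = 2.104, G_3 = 10^(17.2/10) = 52.48
Friis cascade:
  F = 1.435 + (7.762 − 1)/24.55 + (2.104 − 1)/4.508 = 1.956
NF = 10 log₁₀(1.956) = 2.91 dB

2.91 dB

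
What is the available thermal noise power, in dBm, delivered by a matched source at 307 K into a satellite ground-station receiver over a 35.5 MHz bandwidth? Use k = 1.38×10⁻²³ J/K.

P_n = kTB = 1.38×10⁻²³ × 307 × 3.55×10⁷ = 1.50×10⁻¹³ W
In dBm: 10 log₁₀(1.50×10⁻¹³ / 10⁻³) = −98.2 dBm

−98.2 dBm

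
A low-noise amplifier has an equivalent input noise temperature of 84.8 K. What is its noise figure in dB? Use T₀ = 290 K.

F = 1 + T_e/T₀ = 1 + 84.8/290 = 1.29241
NF = 10 log₁₀(1.29241) = 1.11 dB

1.11 dB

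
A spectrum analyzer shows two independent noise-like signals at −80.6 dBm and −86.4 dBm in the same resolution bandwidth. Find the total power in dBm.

−79.6 dBm

Convert to linear, add, convert back:
P₁ = 8.71×10⁻¹² W, P₂ = 2.29×10⁻¹² W
P_tot = 1.10×10⁻¹¹ W → 10 log₁₀(P_tot / 10⁻³) = −79.6 dBm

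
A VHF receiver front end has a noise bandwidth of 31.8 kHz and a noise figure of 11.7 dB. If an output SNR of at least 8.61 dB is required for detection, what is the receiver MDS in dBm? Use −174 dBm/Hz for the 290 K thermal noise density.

−108.7 dBm

Sensitivity = −174 + 10 log₁₀(B) + NF + SNR_min
= −174 + 45.02 + 11.7 + 8.61
= −108.67 dBm → −108.7 dBm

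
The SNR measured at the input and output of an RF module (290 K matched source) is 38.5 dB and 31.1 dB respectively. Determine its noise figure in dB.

7.4 dB

NF (dB) = SNR_in(dB) − SNR_out(dB) when the source is at T₀
NF = 38.5 − 31.1 = 7.4 dB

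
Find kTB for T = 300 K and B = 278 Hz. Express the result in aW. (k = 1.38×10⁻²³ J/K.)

P_n = kTB = 1.38×10⁻²³ × 300 × 2.78×10² = 1.15×10⁻¹⁸ W = 1.15 aW

1.15 aW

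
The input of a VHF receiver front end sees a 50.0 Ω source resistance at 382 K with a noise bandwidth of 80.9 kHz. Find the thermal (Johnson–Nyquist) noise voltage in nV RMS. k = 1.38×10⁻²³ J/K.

V_n = √(4kTRB)
4kTRB = 4 × 1.38×10⁻²³ × 382 × 5.00×10¹ × 8.09×10⁴ = 8.53×10⁻¹⁴ V²
V_n = √(8.53×10⁻¹⁴) = 2.92×10⁻⁷ V = 292 nV

292 nV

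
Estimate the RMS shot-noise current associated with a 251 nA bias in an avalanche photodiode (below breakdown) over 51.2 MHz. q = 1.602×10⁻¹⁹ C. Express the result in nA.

I_n = √(2qI·B)
2qI·B = 2 × 1.602×10⁻¹⁹ × 2.51×10⁻⁷ × 5.12×10⁷ = 4.12×10⁻¹⁸ A²
I_n = √(4.12×10⁻¹⁸) = 2.03×10⁻⁹ A = 2.03 nA

2.03 nA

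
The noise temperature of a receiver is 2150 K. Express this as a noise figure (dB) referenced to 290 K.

F = 1 + T_e/T₀ = 1 + 2150/290 = 8.41379
NF = 10 log₁₀(8.41379) = 9.25 dB

9.25 dB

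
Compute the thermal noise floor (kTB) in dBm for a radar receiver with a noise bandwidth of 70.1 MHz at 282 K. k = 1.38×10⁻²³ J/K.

−95.6 dBm

P_n = kTB = 1.38×10⁻²³ × 282 × 7.01×10⁷ = 2.73×10⁻¹³ W
In dBm: 10 log₁₀(2.73×10⁻¹³ / 10⁻³) = −95.6 dBm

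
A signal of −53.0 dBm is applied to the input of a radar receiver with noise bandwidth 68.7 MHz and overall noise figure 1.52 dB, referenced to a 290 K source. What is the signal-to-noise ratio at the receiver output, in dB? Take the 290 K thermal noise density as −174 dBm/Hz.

41.1 dB

Noise floor: N = −174 + 10 log₁₀(B) + NF
10 log₁₀(6.87×10⁷) = 78.37 dB
N = −174 + 78.37 + 1.52 = −94.11 dBm
SNR = P_sig − N = −53.0 − (−94.11) = 41.11 dB → 41.1 dB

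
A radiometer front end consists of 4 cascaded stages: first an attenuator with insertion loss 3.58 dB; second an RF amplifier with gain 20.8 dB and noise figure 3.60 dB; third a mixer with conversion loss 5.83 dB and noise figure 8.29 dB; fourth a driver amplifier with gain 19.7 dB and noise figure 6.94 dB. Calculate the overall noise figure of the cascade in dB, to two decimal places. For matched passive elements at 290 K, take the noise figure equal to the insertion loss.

7.50 dB

Convert to linear (a loss of L dB is a gain of −L dB): F_i = 10^(NF_i/10), G_i = 10^(G_i,dB/10)
  Stage 1: F_1 = 10^(3.58/10) = 2.280, G_1 = 10^(−3.58/10) = 0.4385
  Stage 2: F_2 = 10^(3.60/10) = 2.291, G_2 = 10^(20.8/10) = 120.2
  Stage 3: F_3 = 10^(8.29/10) = 6.745, G_3 = 10^(−5.83/10) = 0.2612
  Stage 4: F_4 = 10^(6.94/10) = 4.943, G_4 = 10^(19.7/10) = 93.33
Friis cascade:
  F = 2.280 + (2.291 − 1)/0.4385 + (6.745 − 1)/52.72 + (4.943 − 1)/13.77 = 5.619
NF = 10 log₁₀(5.619) = 7.50 dB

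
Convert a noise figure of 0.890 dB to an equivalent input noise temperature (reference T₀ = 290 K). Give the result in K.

66.0 K

F = 10^(0.890/10) = 1.22744
T_e = (F − 1)·T₀ = (1.22744 − 1) × 290 = 66.0 K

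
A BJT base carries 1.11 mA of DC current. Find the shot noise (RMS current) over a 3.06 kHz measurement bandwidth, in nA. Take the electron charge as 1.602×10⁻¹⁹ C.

1.04 nA

I_n = √(2qI·B)
2qI·B = 2 × 1.602×10⁻¹⁹ × 1.11×10⁻³ × 3.06×10³ = 1.09×10⁻¹⁸ A²
I_n = √(1.09×10⁻¹⁸) = 1.04×10⁻⁹ A = 1.04 nA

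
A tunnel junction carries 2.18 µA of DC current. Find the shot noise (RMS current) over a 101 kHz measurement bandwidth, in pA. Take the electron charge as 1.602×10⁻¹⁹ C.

I_n = √(2qI·B)
2qI·B = 2 × 1.602×10⁻¹⁹ × 2.18×10⁻⁶ × 1.01×10⁵ = 7.05×10⁻²⁰ A²
I_n = √(7.05×10⁻²⁰) = 2.66×10⁻¹⁰ A = 266 pA

266 pA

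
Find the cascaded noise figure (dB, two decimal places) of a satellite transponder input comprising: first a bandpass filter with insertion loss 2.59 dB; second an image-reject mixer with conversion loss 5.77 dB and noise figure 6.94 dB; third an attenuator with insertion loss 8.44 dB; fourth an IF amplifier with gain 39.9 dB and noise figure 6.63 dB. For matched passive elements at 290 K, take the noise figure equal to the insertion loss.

23.47 dB

Convert to linear (a loss of L dB is a gain of −L dB): F_i = 10^(NF_i/10), G_i = 10^(G_i,dB/10)
  Stage 1: F_1 = 10^(2.59/10) = 1.816, G_1 = 10^(−2.59/10) = 0.5508
  Stage 2: F_2 = 10^(6.94/10) = 4.943, G_2 = 10^(−5.77/10) = 0.2649
  Stage 3: F_3 = 10^(8.44/10) = 6.982, G_3 = 10^(−8.44/10) = 0.1432
  Stage 4: F_4 = 10^(6.63/10) = 4.603, G_4 = 10^(39.9/10) = 9772
Friis cascade:
  F = 1.816 + (4.943 − 1)/0.5508 + (6.982 − 1)/0.1459 + (4.603 − 1)/0.02089 = 222.4
NF = 10 log₁₀(222.4) = 23.47 dB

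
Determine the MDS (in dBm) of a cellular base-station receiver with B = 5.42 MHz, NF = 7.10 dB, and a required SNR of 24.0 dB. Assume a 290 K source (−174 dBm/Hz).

−75.6 dBm

Sensitivity = −174 + 10 log₁₀(B) + NF + SNR_min
= −174 + 67.34 + 7.10 + 24.0
= −75.56 dBm → −75.6 dBm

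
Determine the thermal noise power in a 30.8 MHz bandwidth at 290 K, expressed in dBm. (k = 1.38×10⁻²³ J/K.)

−99.1 dBm

P_n = kTB = 1.38×10⁻²³ × 290 × 3.08×10⁷ = 1.23×10⁻¹³ W
In dBm: 10 log₁₀(1.23×10⁻¹³ / 10⁻³) = −99.1 dBm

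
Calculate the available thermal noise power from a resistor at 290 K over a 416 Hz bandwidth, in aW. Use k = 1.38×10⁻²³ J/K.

P_n = kTB = 1.38×10⁻²³ × 290 × 4.16×10² = 1.66×10⁻¹⁸ W = 1.66 aW

1.66 aW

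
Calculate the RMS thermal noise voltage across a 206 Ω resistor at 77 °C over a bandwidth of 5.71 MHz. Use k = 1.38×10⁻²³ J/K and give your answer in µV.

4.77 µV

T = 77 °C + 273.15 = 350.15 K
V_n = √(4kTRB)
4kTRB = 4 × 1.38×10⁻²³ × 350.15 × 2.06×10² × 5.71×10⁶ = 2.27×10⁻¹¹ V²
V_n = √(2.27×10⁻¹¹) = 4.77×10⁻⁶ V = 4.77 µV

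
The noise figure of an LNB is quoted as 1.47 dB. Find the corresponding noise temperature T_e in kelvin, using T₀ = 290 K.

117 K

F = 10^(1.47/10) = 1.40281
T_e = (F − 1)·T₀ = (1.40281 − 1) × 290 = 117 K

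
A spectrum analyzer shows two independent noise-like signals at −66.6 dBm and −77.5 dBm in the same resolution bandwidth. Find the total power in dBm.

Convert to linear, add, convert back:
P₁ = 2.19×10⁻¹⁰ W, P₂ = 1.78×10⁻¹¹ W
P_tot = 2.37×10⁻¹⁰ W → 10 log₁₀(P_tot / 10⁻³) = −66.3 dBm

−66.3 dBm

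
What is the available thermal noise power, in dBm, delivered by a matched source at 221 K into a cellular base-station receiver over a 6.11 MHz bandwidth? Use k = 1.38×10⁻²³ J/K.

P_n = kTB = 1.38×10⁻²³ × 221 × 6.11×10⁶ = 1.86×10⁻¹⁴ W
In dBm: 10 log₁₀(1.86×10⁻¹⁴ / 10⁻³) = −107.3 dBm

−107.3 dBm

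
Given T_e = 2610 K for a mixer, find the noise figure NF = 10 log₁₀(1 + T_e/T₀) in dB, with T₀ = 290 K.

10.00 dB

F = 1 + T_e/T₀ = 1 + 2610/290 = 10
NF = 10 log₁₀(10) = 10.00 dB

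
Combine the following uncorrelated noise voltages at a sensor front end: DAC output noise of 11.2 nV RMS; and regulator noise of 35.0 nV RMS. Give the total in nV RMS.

Uncorrelated sources add in power (mean-square): V_tot = √(ΣV_i²)
V_tot = √[(1.12×10⁻⁸)² + (3.50×10⁻⁸)²] = 3.67×10⁻⁸ V = 36.7 nV

36.7 nV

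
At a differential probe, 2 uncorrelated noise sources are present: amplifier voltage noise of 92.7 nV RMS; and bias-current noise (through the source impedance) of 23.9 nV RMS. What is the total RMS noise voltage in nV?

95.7 nV

Uncorrelated sources add in power (mean-square): V_tot = √(ΣV_i²)
V_tot = √[(9.27×10⁻⁸)² + (2.39×10⁻⁸)²] = 9.57×10⁻⁸ V = 95.7 nV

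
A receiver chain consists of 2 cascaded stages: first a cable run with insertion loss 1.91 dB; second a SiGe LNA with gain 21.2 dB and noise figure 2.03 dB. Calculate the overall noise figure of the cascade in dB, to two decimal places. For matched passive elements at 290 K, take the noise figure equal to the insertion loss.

Convert to linear (a loss of L dB is a gain of −L dB): F_i = 10^(NF_i/10), G_i = 10^(G_i,dB/10)
  Stage 1: F_1 = 10^(1.91/10) = 1.552, G_1 = 10^(−1.91/10) = 0.6442
  Stage 2: F_2 = 10^(2.03/10) = 1.596, G_2 = 10^(21.2/10) = 131.8
Friis cascade:
  F = 1.552 + (1.596 − 1)/0.6442 = 2.477
NF = 10 log₁₀(2.477) = 3.94 dB

3.94 dB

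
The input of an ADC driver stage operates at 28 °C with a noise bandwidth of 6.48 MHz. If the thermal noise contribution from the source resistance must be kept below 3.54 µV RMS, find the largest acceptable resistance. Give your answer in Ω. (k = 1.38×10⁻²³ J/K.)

T = 28 °C + 273.15 = 301.15 K
Johnson–Nyquist: V_n = √(4kTRB) ⇒ R = V_n² / (4kTB)
4kTB = 4 × 1.38×10⁻²³ × 301.15 × 6.48×10⁶ = 1.08×10⁻¹³
R = (3.54×10⁻⁶)² / 1.08×10⁻¹³ = 1.16×10² Ω = 116 Ω

116 Ω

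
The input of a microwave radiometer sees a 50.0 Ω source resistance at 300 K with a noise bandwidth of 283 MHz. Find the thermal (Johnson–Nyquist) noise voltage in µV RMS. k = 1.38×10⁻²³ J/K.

V_n = √(4kTRB)
4kTRB = 4 × 1.38×10⁻²³ × 300 × 5.00×10¹ × 2.83×10⁸ = 2.34×10⁻¹⁰ V²
V_n = √(2.34×10⁻¹⁰) = 1.53×10⁻⁵ V = 15.3 µV

15.3 µV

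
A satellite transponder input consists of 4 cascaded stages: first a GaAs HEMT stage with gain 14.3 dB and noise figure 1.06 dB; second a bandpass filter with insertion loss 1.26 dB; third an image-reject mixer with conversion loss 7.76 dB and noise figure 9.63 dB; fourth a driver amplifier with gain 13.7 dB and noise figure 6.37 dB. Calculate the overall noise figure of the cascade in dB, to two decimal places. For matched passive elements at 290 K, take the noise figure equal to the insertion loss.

4.29 dB

Convert to linear (a loss of L dB is a gain of −L dB): F_i = 10^(NF_i/10), G_i = 10^(G_i,dB/10)
  Stage 1: F_1 = 10^(1.06/10) = 1.276, G_1 = 10^(14.3/10) = 26.92
  Stage 2: F_2 = 10^(1.26/10) = 1.337, G_2 = 10^(−1.26/10) = 0.7482
  Stage 3: F_3 = 10^(9.63/10) = 9.183, G_3 = 10^(−7.76/10) = 0.1675
  Stage 4: F_4 = 10^(6.37/10) = 4.335, G_4 = 10^(13.7/10) = 23.44
Friis cascade:
  F = 1.276 + (1.337 − 1)/26.92 + (9.183 − 1)/20.14 + (4.335 − 1)/3.373 = 2.684
NF = 10 log₁₀(2.684) = 4.29 dB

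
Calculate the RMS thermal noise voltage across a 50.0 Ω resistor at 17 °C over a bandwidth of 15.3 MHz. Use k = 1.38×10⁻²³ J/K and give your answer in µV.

3.50 µV

T = 17 °C + 273.15 = 290.15 K
V_n = √(4kTRB)
4kTRB = 4 × 1.38×10⁻²³ × 290.15 × 5.00×10¹ × 1.53×10⁷ = 1.23×10⁻¹¹ V²
V_n = √(1.23×10⁻¹¹) = 3.50×10⁻⁶ V = 3.50 µV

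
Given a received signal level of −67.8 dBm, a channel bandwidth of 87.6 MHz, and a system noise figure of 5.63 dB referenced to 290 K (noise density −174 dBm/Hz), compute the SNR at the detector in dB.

21.1 dB

Noise floor: N = −174 + 10 log₁₀(B) + NF
10 log₁₀(8.76×10⁷) = 79.43 dB
N = −174 + 79.43 + 5.63 = −88.94 dBm
SNR = P_sig − N = −67.8 − (−88.94) = 21.14 dB → 21.1 dB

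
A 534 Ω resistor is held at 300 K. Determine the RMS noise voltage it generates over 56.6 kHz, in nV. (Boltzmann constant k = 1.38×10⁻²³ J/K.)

707 nV

V_n = √(4kTRB)
4kTRB = 4 × 1.38×10⁻²³ × 300 × 5.34×10² × 5.66×10⁴ = 5.01×10⁻¹³ V²
V_n = √(5.01×10⁻¹³) = 7.07×10⁻⁷ V = 707 nV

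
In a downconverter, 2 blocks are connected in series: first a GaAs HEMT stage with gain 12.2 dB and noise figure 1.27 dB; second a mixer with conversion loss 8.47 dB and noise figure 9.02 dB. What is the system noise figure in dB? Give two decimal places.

2.46 dB

Convert to linear (a loss of L dB is a gain of −L dB): F_i = 10^(NF_i/10), G_i = 10^(G_i,dB/10)
  Stage 1: F_1 = 10^(1.27/10) = 1.340, G_1 = 10^(12.2/10) = 16.60
  Stage 2: F_2 = 10^(9.02/10) = 7.980, G_2 = 10^(−8.47/10) = 0.1422
Friis cascade:
  F = 1.340 + (7.980 − 1)/16.60 = 1.760
NF = 10 log₁₀(1.760) = 2.46 dB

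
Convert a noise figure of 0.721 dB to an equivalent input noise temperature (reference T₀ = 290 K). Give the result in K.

F = 10^(0.721/10) = 1.18059
T_e = (F − 1)·T₀ = (1.18059 − 1) × 290 = 52.4 K

52.4 K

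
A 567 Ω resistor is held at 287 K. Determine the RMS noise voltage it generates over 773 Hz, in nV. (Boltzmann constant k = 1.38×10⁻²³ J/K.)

83.3 nV

V_n = √(4kTRB)
4kTRB = 4 × 1.38×10⁻²³ × 287 × 5.67×10² × 7.73×10² = 6.94×10⁻¹⁵ V²
V_n = √(6.94×10⁻¹⁵) = 8.33×10⁻⁸ V = 83.3 nV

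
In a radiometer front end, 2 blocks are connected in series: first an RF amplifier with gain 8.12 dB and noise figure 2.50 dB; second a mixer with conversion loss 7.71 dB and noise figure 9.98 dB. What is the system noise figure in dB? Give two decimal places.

5.00 dB

Convert to linear (a loss of L dB is a gain of −L dB): F_i = 10^(NF_i/10), G_i = 10^(G_i,dB/10)
  Stage 1: F_1 = 10^(2.50/10) = 1.778, G_1 = 10^(8.12/10) = 6.486
  Stage 2: F_2 = 10^(9.98/10) = 9.954, G_2 = 10^(−7.71/10) = 0.1694
Friis cascade:
  F = 1.778 + (9.954 − 1)/6.486 = 3.159
NF = 10 log₁₀(3.159) = 5.00 dB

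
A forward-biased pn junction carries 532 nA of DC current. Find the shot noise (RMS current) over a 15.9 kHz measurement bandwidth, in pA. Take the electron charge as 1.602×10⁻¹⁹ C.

52.1 pA

I_n = √(2qI·B)
2qI·B = 2 × 1.602×10⁻¹⁹ × 5.32×10⁻⁷ × 1.59×10⁴ = 2.71×10⁻²¹ A²
I_n = √(2.71×10⁻²¹) = 5.21×10⁻¹¹ A = 52.1 pA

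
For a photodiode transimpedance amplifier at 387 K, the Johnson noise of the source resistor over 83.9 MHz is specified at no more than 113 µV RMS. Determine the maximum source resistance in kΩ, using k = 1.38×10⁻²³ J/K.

7.12 kΩ

Johnson–Nyquist: V_n = √(4kTRB) ⇒ R = V_n² / (4kTB)
4kTB = 4 × 1.38×10⁻²³ × 387 × 8.39×10⁷ = 1.79×10⁻¹²
R = (1.13×10⁻⁴)² / 1.79×10⁻¹² = 7.12×10³ Ω = 7.12 kΩ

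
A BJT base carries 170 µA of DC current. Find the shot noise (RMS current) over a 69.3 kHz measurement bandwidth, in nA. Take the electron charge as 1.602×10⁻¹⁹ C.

I_n = √(2qI·B)
2qI·B = 2 × 1.602×10⁻¹⁹ × 1.70×10⁻⁴ × 6.93×10⁴ = 3.77×10⁻¹⁸ A²
I_n = √(3.77×10⁻¹⁸) = 1.94×10⁻⁹ A = 1.94 nA

1.94 nA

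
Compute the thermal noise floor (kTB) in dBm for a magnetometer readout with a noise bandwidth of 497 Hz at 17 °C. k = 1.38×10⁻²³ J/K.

−147.0 dBm

T = 17 °C + 273.15 = 290.15 K
P_n = kTB = 1.38×10⁻²³ × 290.15 × 4.97×10² = 1.99×10⁻¹⁸ W
In dBm: 10 log₁₀(1.99×10⁻¹⁸ / 10⁻³) = −147.0 dBm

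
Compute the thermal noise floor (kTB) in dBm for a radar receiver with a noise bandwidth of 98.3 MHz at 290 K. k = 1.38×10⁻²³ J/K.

P_n = kTB = 1.38×10⁻²³ × 290 × 9.83×10⁷ = 3.93×10⁻¹³ W
In dBm: 10 log₁₀(3.93×10⁻¹³ / 10⁻³) = −94.1 dBm

−94.1 dBm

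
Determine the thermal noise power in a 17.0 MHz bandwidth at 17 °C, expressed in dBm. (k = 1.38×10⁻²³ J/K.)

−101.7 dBm

T = 17 °C + 273.15 = 290.15 K
P_n = kTB = 1.38×10⁻²³ × 290.15 × 1.70×10⁷ = 6.81×10⁻¹⁴ W
In dBm: 10 log₁₀(6.81×10⁻¹⁴ / 10⁻³) = −101.7 dBm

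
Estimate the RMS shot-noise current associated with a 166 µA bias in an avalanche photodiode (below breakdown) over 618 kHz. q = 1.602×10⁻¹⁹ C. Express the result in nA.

I_n = √(2qI·B)
2qI·B = 2 × 1.602×10⁻¹⁹ × 1.66×10⁻⁴ × 6.18×10⁵ = 3.29×10⁻¹⁷ A²
I_n = √(3.29×10⁻¹⁷) = 5.73×10⁻⁹ A = 5.73 nA

5.73 nA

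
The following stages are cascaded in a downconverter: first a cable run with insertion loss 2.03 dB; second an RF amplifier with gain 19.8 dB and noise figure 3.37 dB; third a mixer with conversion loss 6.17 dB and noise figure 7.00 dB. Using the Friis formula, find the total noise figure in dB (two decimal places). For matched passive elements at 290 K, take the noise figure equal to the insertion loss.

Convert to linear (a loss of L dB is a gain of −L dB): F_i = 10^(NF_i/10), G_i = 10^(G_i,dB/10)
  Stage 1: F_1 = 10^(2.03/10) = 1.596, G_1 = 10^(−2.03/10) = 0.6266
  Stage 2: F_2 = 10^(3.37/10) = 2.173, G_2 = 10^(19.8/10) = 95.50
  Stage 3: F_3 = 10^(7.00/10) = 5.012, G_3 = 10^(−6.17/10) = 0.2415
Friis cascade:
  F = 1.596 + (2.173 − 1)/0.6266 + (5.012 − 1)/59.84 = 3.534
NF = 10 log₁₀(3.534) = 5.48 dB

5.48 dB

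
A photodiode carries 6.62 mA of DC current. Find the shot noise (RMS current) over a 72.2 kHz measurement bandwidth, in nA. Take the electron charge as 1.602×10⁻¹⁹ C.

12.4 nA

I_n = √(2qI·B)
2qI·B = 2 × 1.602×10⁻¹⁹ × 6.62×10⁻³ × 7.22×10⁴ = 1.53×10⁻¹⁶ A²
I_n = √(1.53×10⁻¹⁶) = 1.24×10⁻⁸ A = 12.4 nA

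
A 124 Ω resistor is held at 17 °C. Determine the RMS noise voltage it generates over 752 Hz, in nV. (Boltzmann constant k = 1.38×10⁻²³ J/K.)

T = 17 °C + 273.15 = 290.15 K
V_n = √(4kTRB)
4kTRB = 4 × 1.38×10⁻²³ × 290.15 × 1.24×10² × 7.52×10² = 1.49×10⁻¹⁵ V²
V_n = √(1.49×10⁻¹⁵) = 3.86×10⁻⁸ V = 38.6 nV

38.6 nV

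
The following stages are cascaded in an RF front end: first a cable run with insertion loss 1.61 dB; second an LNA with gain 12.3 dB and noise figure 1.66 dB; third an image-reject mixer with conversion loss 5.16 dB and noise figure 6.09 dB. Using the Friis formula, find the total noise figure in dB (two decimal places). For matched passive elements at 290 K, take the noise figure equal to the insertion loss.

3.77 dB

Convert to linear (a loss of L dB is a gain of −L dB): F_i = 10^(NF_i/10), G_i = 10^(G_i,dB/10)
  Stage 1: F_1 = 10^(1.61/10) = 1.449, G_1 = 10^(−1.61/10) = 0.6902
  Stage 2: F_2 = 10^(1.66/10) = 1.466, G_2 = 10^(12.3/10) = 16.98
  Stage 3: F_3 = 10^(6.09/10) = 4.064, G_3 = 10^(−5.16/10) = 0.3048
Friis cascade:
  F = 1.449 + (1.466 − 1)/0.6902 + (4.064 − 1)/11.72 = 2.385
NF = 10 log₁₀(2.385) = 3.77 dB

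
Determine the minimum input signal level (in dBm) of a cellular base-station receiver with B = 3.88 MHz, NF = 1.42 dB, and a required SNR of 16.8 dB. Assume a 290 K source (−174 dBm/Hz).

Sensitivity = −174 + 10 log₁₀(B) + NF + SNR_min
= −174 + 65.89 + 1.42 + 16.8
= −89.89 dBm → −89.9 dBm

−89.9 dBm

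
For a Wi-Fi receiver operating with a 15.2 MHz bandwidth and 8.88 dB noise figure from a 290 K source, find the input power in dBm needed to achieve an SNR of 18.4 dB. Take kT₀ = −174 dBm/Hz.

Sensitivity = −174 + 10 log₁₀(B) + NF + SNR_min
= −174 + 71.82 + 8.88 + 18.4
= −74.90 dBm → −74.9 dBm

−74.9 dBm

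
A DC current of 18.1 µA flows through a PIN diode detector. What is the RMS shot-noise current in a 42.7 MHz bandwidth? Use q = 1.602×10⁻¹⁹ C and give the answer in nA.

15.7 nA

I_n = √(2qI·B)
2qI·B = 2 × 1.602×10⁻¹⁹ × 1.81×10⁻⁵ × 4.27×10⁷ = 2.48×10⁻¹⁶ A²
I_n = √(2.48×10⁻¹⁶) = 1.57×10⁻⁸ A = 15.7 nA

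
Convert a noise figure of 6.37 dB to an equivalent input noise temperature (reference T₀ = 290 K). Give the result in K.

967 K

F = 10^(6.37/10) = 4.33511
T_e = (F − 1)·T₀ = (4.33511 − 1) × 290 = 967 K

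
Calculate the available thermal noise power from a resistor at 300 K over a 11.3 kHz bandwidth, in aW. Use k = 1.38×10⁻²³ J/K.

P_n = kTB = 1.38×10⁻²³ × 300 × 1.13×10⁴ = 4.68×10⁻¹⁷ W = 46.8 aW

46.8 aW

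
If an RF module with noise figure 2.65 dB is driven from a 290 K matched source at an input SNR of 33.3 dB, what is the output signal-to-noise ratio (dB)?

By definition F = SNR_in/SNR_out, so in dB: SNR_out = SNR_in − NF
SNR_out = 33.3 − 2.65 = 30.65 dB

30.65 dB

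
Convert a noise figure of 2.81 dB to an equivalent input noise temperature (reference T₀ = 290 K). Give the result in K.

F = 10^(2.81/10) = 1.90985
T_e = (F − 1)·T₀ = (1.90985 − 1) × 290 = 264 K

264 K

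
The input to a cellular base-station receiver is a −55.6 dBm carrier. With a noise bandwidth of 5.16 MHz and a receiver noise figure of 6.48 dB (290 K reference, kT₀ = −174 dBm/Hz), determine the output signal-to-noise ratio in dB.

44.8 dB

Noise floor: N = −174 + 10 log₁₀(B) + NF
10 log₁₀(5.16×10⁶) = 67.13 dB
N = −174 + 67.13 + 6.48 = −100.39 dBm
SNR = P_sig − N = −55.6 − (−100.39) = 44.79 dB → 44.8 dB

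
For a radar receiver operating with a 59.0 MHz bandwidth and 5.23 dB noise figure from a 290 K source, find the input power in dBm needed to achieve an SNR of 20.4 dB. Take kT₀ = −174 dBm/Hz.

Sensitivity = −174 + 10 log₁₀(B) + NF + SNR_min
= −174 + 77.71 + 5.23 + 20.4
= −70.66 dBm → −70.7 dBm

−70.7 dBm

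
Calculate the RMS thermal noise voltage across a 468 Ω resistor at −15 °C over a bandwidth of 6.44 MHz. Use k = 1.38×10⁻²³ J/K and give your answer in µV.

6.55 µV

T = −15 °C + 273.15 = 258.15 K
V_n = √(4kTRB)
4kTRB = 4 × 1.38×10⁻²³ × 258.15 × 4.68×10² × 6.44×10⁶ = 4.29×10⁻¹¹ V²
V_n = √(4.29×10⁻¹¹) = 6.55×10⁻⁶ V = 6.55 µV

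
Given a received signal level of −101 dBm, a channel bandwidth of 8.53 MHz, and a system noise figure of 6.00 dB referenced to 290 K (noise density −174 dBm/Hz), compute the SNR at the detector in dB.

−2.3 dB

Noise floor: N = −174 + 10 log₁₀(B) + NF
10 log₁₀(8.53×10⁶) = 69.31 dB
N = −174 + 69.31 + 6.00 = −98.69 dBm
SNR = P_sig − N = −101 − (−98.69) = −2.31 dB → −2.3 dB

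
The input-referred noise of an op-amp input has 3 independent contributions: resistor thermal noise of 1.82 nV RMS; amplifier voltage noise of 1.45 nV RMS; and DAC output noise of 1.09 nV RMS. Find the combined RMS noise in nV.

Uncorrelated sources add in power (mean-square): V_tot = √(ΣV_i²)
V_tot = √[(1.82×10⁻⁹)² + (1.45×10⁻⁹)² + (1.09×10⁻⁹)²] = 2.57×10⁻⁹ V = 2.57 nV

2.57 nV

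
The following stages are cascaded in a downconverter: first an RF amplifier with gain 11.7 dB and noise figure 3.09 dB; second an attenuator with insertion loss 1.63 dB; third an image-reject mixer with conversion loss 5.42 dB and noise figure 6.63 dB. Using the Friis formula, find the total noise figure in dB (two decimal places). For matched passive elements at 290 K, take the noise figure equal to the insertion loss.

3.84 dB

Convert to linear (a loss of L dB is a gain of −L dB): F_i = 10^(NF_i/10), G_i = 10^(G_i,dB/10)
  Stage 1: F_1 = 10^(3.09/10) = 2.037, G_1 = 10^(11.7/10) = 14.79
  Stage 2: F_2 = 10^(1.63/10) = 1.455, G_2 = 10^(−1.63/10) = 0.6871
  Stage 3: F_3 = 10^(6.63/10) = 4.603, G_3 = 10^(−5.42/10) = 0.2871
Friis cascade:
  F = 2.037 + (1.455 − 1)/14.79 + (4.603 − 1)/10.16 = 2.422
NF = 10 log₁₀(2.422) = 3.84 dB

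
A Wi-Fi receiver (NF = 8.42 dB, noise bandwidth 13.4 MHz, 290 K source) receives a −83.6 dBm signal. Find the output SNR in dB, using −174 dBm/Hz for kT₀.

10.7 dB

Noise floor: N = −174 + 10 log₁₀(B) + NF
10 log₁₀(1.34×10⁷) = 71.27 dB
N = −174 + 71.27 + 8.42 = −94.31 dBm
SNR = P_sig − N = −83.6 − (−94.31) = 10.71 dB → 10.7 dB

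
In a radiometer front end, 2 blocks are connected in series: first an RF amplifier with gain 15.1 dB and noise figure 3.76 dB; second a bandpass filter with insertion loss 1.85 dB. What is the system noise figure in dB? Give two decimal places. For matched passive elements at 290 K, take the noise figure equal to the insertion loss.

3.79 dB

Convert to linear (a loss of L dB is a gain of −L dB): F_i = 10^(NF_i/10), G_i = 10^(G_i,dB/10)
  Stage 1: F_1 = 10^(3.76/10) = 2.377, G_1 = 10^(15.1/10) = 32.36
  Stage 2: F_2 = 10^(1.85/10) = 1.531, G_2 = 10^(−1.85/10) = 0.6531
Friis cascade:
  F = 2.377 + (1.531 − 1)/32.36 = 2.393
NF = 10 log₁₀(2.393) = 3.79 dB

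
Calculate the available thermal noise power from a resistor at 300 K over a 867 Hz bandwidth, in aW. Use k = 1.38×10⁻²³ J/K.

3.59 aW

P_n = kTB = 1.38×10⁻²³ × 300 × 8.67×10² = 3.59×10⁻¹⁸ W = 3.59 aW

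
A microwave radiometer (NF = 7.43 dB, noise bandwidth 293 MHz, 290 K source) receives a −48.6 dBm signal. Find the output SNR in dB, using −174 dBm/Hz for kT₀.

33.3 dB

Noise floor: N = −174 + 10 log₁₀(B) + NF
10 log₁₀(2.93×10⁸) = 84.67 dB
N = −174 + 84.67 + 7.43 = −81.90 dBm
SNR = P_sig − N = −48.6 − (−81.90) = 33.30 dB → 33.3 dB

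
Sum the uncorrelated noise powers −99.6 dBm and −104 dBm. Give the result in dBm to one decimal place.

Convert to linear, add, convert back:
P₁ = 1.10×10⁻¹³ W, P₂ = 3.98×10⁻¹⁴ W
P_tot = 1.49×10⁻¹³ W → 10 log₁₀(P_tot / 10⁻³) = −98.3 dBm

−98.3 dBm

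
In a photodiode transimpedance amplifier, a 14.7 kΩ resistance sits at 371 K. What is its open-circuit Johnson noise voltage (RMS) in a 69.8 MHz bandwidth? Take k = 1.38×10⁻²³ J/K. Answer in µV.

145 µV

V_n = √(4kTRB)
4kTRB = 4 × 1.38×10⁻²³ × 371 × 1.47×10⁴ × 6.98×10⁷ = 2.10×10⁻⁸ V²
V_n = √(2.10×10⁻⁸) = 1.45×10⁻⁴ V = 145 µV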